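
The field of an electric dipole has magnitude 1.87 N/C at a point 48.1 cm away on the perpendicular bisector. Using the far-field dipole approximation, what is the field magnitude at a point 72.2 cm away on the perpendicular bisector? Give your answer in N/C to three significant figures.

Dipole fields scale as 1/r³ in the far field; the geometry is the same at both points.
E₂ = E₁ · (r₁/r₂)³ = 1.87 · (48.1/72.2)³.
(r₁/r₂)³ = (0.6662)³ = 0.2957.
E₂ ≈ 0.5529 N/C.

E ≈ 0.553 N/C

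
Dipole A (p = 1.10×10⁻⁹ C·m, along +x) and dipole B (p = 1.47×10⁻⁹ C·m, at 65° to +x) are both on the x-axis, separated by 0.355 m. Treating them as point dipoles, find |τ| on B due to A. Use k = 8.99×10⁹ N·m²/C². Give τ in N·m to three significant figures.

The second dipole sits on the axis of the first, so the field there is axial: E₁ = 2kp₁/r³ along +x.
E₁ = 2(8.99×10⁹)(1.10×10⁻⁹)/(0.355)³ = 442.1 N/C.
Torque on the second dipole: τ = p₂ E₁ sinθ.
τ = (1.47×10⁻⁹)(442.1)·sin65° = 5.890×10⁻⁷ N·m.

τ ≈ 5.89×10⁻⁷ N·m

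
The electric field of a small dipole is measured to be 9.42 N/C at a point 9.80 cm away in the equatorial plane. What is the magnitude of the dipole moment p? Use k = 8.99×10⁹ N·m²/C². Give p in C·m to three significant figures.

p ≈ 9.86×10⁻¹³ C·m

In the equatorial plane E = kp/r³, so p = Er³/(k).
p = (9.42)·(0.0980)³ / (8.99×10⁹) = 9.862×10⁻¹³ C·m.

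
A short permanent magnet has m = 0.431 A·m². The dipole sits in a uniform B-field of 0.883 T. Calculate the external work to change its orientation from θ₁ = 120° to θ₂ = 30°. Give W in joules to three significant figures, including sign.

W ≈ -0.520 J

W_ext = ΔU = −mB cosθ₂ + mB cosθ₁ = mB(cosθ₁ − cosθ₂).
W = (0.431)(0.883)·(cos120° − cos30°) = (0.3806)·(-1.3660) = -0.5199 J.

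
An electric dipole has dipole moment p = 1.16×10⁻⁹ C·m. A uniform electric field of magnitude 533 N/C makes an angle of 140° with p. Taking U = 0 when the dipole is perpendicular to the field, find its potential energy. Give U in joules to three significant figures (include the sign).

U ≈ 4.74×10⁻⁷ J

U = −p·E = −pE cosθ.
U = −(1.16×10⁻⁹)(533)·cos140° = 4.736×10⁻⁷ J.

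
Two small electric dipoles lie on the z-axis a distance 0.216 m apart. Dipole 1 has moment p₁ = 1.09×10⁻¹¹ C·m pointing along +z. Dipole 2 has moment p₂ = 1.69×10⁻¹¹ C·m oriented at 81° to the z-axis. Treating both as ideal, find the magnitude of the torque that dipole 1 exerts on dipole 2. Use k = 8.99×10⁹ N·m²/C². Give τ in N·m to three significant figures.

τ ≈ 3.25×10⁻¹⁰ N·m

The second dipole sits on the axis of the first, so the field there is axial: E₁ = 2kp₁/r³ along +z.
E₁ = 2(8.99×10⁹)(1.09×10⁻¹¹)/(0.216)³ = 19.45 N/C.
Torque on the second dipole: τ = p₂ E₁ sinθ.
τ = (1.69×10⁻¹¹)(19.45)·sin81° = 3.246×10⁻¹⁰ N·m.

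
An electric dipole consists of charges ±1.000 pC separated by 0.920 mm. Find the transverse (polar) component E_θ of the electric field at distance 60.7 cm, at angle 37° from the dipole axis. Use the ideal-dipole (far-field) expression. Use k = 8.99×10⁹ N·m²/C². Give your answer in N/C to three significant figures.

E_θ ≈ 2.23×10⁻⁵ N/C

Dipole moment p = qd = (1.00×10⁻¹² C)(9.20×10⁻⁴ m) = 9.20×10⁻¹⁶ C·m.
For a dipole, E_θ = (kp sinθ)/r³.
kp/r³ = (8.99×10⁹)(9.20×10⁻¹⁶)/(0.607)³ = 3.698×10⁻⁵ N/C.
E_θ = 3.698×10⁻⁵·sin37° = 2.226×10⁻⁵ N/C.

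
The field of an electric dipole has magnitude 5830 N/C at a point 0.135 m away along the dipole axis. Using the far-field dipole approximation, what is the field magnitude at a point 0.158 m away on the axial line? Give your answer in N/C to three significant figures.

E ≈ 3640 N/C

Dipole fields scale as 1/r³ in the far field; the geometry is the same at both points.
E₂ = E₁ · (r₁/r₂)³ = 5830 · (0.135/0.158)³.
(r₁/r₂)³ = (0.8544)³ = 0.6238.
E₂ ≈ 3637 N/C.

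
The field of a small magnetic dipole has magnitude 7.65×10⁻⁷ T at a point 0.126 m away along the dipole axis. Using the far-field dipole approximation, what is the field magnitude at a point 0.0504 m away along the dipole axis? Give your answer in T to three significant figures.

B ≈ 1.20×10⁻⁵ T

Dipole fields scale as 1/r³ in the far field; the geometry is the same at both points.
B₂ = B₁ · (r₁/r₂)³ = 7.65×10⁻⁷ · (0.126/0.0504)³.
(r₁/r₂)³ = (2.5)³ = 15.62.
B₂ ≈ 1.195×10⁻⁵ T.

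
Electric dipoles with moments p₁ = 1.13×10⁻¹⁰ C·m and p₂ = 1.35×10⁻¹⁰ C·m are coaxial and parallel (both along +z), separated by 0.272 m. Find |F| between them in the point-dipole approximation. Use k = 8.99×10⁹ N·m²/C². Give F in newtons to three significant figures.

On-axis field of dipole 1 at distance r: E = 2kp₁/r³. Force on dipole 2 is F = p₂·dE/dr (gradient along axis).
dE/dr = −6kp₁/r⁴, so |F| = 6kp₁p₂/r⁴ (attractive for aligned moments).
F = 6(8.99×10⁹)(1.13×10⁻¹⁰)(1.35×10⁻¹⁰)/(0.272)⁴ = 1.503×10⁻⁷ N.

F ≈ 1.50×10⁻⁷ N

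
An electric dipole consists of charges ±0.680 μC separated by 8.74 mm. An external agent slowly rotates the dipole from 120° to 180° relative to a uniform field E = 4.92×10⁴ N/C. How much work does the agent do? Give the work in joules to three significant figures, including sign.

Dipole moment p = qd = (6.80×10⁻⁷ C)(0.00874 m) = 5.943×10⁻⁹ C·m.
W_ext = ΔU = U(θ₂) − U(θ₁) = −pE cosθ₂ − (−pE cosθ₁) = pE(cosθ₁ − cosθ₂).
W = (5.943×10⁻⁹)(4.92×10⁴)·(cos120° − cos180°) = (2.924×10⁻⁴)·(+0.5000) = 1.462×10⁻⁴ J.

W ≈ 1.46×10⁻⁴ J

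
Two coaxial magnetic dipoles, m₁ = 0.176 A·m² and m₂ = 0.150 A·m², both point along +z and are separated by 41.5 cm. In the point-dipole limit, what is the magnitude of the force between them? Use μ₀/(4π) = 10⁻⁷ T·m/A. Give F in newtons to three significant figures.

On-axis B of dipole 1: B = (μ₀/4π)·2m₁/r³. Force on dipole 2: F = m₂·dB/dr.
dB/dr = −(μ₀/4π)·6m₁/r⁴, so |F| = (μ₀/4π)·6m₁m₂/r⁴.
F = 6(10⁻⁷)(0.176)(0.150)/(0.415)⁴ = 5.340×10⁻⁷ N.

F ≈ 5.34×10⁻⁷ N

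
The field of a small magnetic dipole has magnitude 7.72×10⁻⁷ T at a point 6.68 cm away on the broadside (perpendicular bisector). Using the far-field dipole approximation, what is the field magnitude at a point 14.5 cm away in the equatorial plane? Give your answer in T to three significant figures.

B ≈ 7.55×10⁻⁸ T

Dipole fields scale as 1/r³ in the far field; the geometry is the same at both points.
B₂ = B₁ · (r₁/r₂)³ = 7.72×10⁻⁷ · (6.68/14.5)³.
(r₁/r₂)³ = (0.4607)³ = 0.09777.
B₂ ≈ 7.548×10⁻⁸ T.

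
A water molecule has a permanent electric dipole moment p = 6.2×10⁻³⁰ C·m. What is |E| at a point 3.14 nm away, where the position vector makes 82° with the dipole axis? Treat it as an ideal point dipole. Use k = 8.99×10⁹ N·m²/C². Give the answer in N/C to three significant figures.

At angle θ the dipole field magnitude is E = (kp/r³)·√(1 + 3cos²θ).
kp/r³ = (8.99×10⁹)(6.20×10⁻³⁰) / (3.14×10⁻⁹)³ = 1.800×10⁶ N/C.
√(1 + 3cos²82°) = √(1 + 3·0.0194) = √1.0581 ≈ 1.0286.
E ≈ 1.800×10⁶ × 1.029 = 1.852×10⁶ N/C.

E ≈ 1.85×10⁶ N/C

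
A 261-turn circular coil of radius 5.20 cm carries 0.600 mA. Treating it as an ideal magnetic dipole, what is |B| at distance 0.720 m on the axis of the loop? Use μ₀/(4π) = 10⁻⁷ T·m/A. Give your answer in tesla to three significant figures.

B ≈ 7.13×10⁻¹⁰ T

m = NIA = NIπa² = 261·(6.00×10⁻⁴)·π·(0.0520)² = 0.00133 A·m².
On axis B = (μ₀/4π)·2m/r³.
B = 2·(10⁻⁷)·(0.00133) / (0.720)³ = 7.127×10⁻¹⁰ T.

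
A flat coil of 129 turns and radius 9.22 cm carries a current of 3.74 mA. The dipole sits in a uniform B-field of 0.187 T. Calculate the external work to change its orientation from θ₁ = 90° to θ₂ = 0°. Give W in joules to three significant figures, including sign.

W ≈ -0.00241 J

m = NIA = NIπa² = 129·(0.00374)·π·(0.0922)² = 0.01288 A·m².
W_ext = ΔU = −mB cosθ₂ + mB cosθ₁ = mB(cosθ₁ − cosθ₂).
W = (0.01288)(0.187)·(cos90° − cos0°) = (0.002409)·(-1.0000) = -0.002409 J.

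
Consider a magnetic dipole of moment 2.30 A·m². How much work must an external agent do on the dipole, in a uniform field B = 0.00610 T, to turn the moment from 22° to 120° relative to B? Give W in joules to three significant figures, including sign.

W_ext = ΔU = −mB cosθ₂ + mB cosθ₁ = mB(cosθ₁ − cosθ₂).
W = (2.30)(0.00610)·(cos22° − cos120°) = (0.01403)·(+1.4272) = 0.02002 J.

W ≈ 0.0200 J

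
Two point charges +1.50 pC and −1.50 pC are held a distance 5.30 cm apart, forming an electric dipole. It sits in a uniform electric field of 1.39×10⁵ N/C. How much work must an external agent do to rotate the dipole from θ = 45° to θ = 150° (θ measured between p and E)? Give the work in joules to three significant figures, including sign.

W ≈ 1.74×10⁻⁸ J

Dipole moment p = qd = (1.50×10⁻¹² C)(0.0530 m) = 7.95×10⁻¹⁴ C·m.
W_ext = ΔU = U(θ₂) − U(θ₁) = −pE cosθ₂ − (−pE cosθ₁) = pE(cosθ₁ − cosθ₂).
W = (7.95×10⁻¹⁴)(1.39×10⁵)·(cos45° − cos150°) = (1.105×10⁻⁸)·(+1.5731) = 1.738×10⁻⁸ J.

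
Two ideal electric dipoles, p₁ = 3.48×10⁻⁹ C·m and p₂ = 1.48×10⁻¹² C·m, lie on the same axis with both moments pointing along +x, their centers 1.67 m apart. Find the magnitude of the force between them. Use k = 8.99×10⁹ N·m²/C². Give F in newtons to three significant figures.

F ≈ 3.57×10⁻¹¹ N

On-axis field of dipole 1 at distance r: E = 2kp₁/r³. Force on dipole 2 is F = p₂·dE/dr (gradient along axis).
dE/dr = −6kp₁/r⁴, so |F| = 6kp₁p₂/r⁴ (attractive for aligned moments).
F = 6(8.99×10⁹)(3.48×10⁻⁹)(1.48×10⁻¹²)/(1.67)⁴ = 3.572×10⁻¹¹ N.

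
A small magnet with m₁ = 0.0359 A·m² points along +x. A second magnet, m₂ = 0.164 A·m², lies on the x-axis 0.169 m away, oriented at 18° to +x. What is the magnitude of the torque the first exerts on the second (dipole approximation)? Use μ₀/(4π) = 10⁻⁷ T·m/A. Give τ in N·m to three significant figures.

Dipole B is on the axis of dipole A, so B₁ there is axial: B₁ = (μ₀/4π)·2m₁/r³ along +x.
B₁ = 2(10⁻⁷)(0.0359)/(0.169)³ = 1.488×10⁻⁶ T.
τ = m₂ B₁ sinθ.
τ = (0.164)(1.488×10⁻⁶)·sin18° = 7.539×10⁻⁸ N·m.

τ ≈ 7.54×10⁻⁸ N·m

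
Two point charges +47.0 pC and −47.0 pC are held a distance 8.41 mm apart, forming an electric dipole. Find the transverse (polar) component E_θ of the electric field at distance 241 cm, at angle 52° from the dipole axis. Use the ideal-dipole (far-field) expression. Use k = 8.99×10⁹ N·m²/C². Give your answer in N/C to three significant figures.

Dipole moment p = qd = (4.70×10⁻¹¹ C)(0.00841 m) = 3.953×10⁻¹³ C·m.
For a dipole, E_θ = (kp sinθ)/r³.
kp/r³ = (8.99×10⁹)(3.953×10⁻¹³)/(2.41)³ = 2.539×10⁻⁴ N/C.
E_θ = 2.539×10⁻⁴·sin52° = 2.001×10⁻⁴ N/C.

E_θ ≈ 2.00×10⁻⁴ N/C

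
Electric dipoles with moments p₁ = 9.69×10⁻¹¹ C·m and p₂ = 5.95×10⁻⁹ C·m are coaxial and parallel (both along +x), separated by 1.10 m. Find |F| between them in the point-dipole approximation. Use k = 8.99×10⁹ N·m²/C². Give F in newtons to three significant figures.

F ≈ 2.12×10⁻⁸ N

On-axis field of dipole 1 at distance r: E = 2kp₁/r³. Force on dipole 2 is F = p₂·dE/dr (gradient along axis).
dE/dr = −6kp₁/r⁴, so |F| = 6kp₁p₂/r⁴ (attractive for aligned moments).
F = 6(8.99×10⁹)(9.69×10⁻¹¹)(5.95×10⁻⁹)/(1.10)⁴ = 2.124×10⁻⁸ N.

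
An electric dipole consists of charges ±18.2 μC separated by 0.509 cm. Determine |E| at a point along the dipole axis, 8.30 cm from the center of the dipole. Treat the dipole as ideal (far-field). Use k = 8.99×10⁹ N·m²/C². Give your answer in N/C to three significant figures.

E ≈ 2.91×10⁶ N/C

Dipole moment p = qd = (1.82×10⁻⁵ C)(0.00509 m) = 9.264×10⁻⁸ C·m.
On the dipole axis E = 2kp/r³.
E = 2·(8.99×10⁹)(9.264×10⁻⁸) / (0.0830)³ = 2.913×10⁶ N/C.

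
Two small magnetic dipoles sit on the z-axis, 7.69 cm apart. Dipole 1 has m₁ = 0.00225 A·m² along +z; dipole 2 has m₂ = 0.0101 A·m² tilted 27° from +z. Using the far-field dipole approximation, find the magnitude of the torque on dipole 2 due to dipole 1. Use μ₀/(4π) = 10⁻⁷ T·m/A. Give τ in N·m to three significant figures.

Dipole B is on the axis of dipole A, so B₁ there is axial: B₁ = (μ₀/4π)·2m₁/r³ along +z.
B₁ = 2(10⁻⁷)(0.00225)/(0.0769)³ = 9.895×10⁻⁷ T.
τ = m₂ B₁ sinθ.
τ = (0.0101)(9.895×10⁻⁷)·sin27° = 4.537×10⁻⁹ N·m.

τ ≈ 4.54×10⁻⁹ N·m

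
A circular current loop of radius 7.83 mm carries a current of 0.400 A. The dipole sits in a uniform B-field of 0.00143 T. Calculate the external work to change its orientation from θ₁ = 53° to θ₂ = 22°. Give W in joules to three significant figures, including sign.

W ≈ -3.58×10⁻⁸ J

Magnetic moment m = IA = Iπa² = (0.400)·π·(0.00783)² = 7.704×10⁻⁵ A·m².
W_ext = ΔU = −mB cosθ₂ + mB cosθ₁ = mB(cosθ₁ − cosθ₂).
W = (7.704×10⁻⁵)(0.00143)·(cos53° − cos22°) = (1.102×10⁻⁷)·(-0.3254) = -3.584×10⁻⁸ J.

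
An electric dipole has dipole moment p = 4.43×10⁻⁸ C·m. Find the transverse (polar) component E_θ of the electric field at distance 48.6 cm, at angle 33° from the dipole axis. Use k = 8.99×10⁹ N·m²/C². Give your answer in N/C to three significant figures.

For a dipole, E_θ = (kp sinθ)/r³.
kp/r³ = (8.99×10⁹)(4.43×10⁻⁸)/(0.486)³ = 3469 N/C.
E_θ = 3469·sin33° = 1890 N/C.

E_θ ≈ 1890 N/C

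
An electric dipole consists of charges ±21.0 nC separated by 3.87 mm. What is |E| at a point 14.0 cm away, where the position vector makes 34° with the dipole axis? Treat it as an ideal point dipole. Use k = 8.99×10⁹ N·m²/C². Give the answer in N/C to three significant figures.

E ≈ 466 N/C

Dipole moment p = qd = (2.10×10⁻⁸ C)(0.00387 m) = 8.127×10⁻¹¹ C·m.
At angle θ the dipole field magnitude is E = (kp/r³)·√(1 + 3cos²θ).
kp/r³ = (8.99×10⁹)(8.127×10⁻¹¹) / (0.140)³ = 266.3 N/C.
√(1 + 3cos²34°) = √(1 + 3·0.6873) = √3.0619 ≈ 1.7498.
E ≈ 266.3 × 1.750 = 465.9 N/C.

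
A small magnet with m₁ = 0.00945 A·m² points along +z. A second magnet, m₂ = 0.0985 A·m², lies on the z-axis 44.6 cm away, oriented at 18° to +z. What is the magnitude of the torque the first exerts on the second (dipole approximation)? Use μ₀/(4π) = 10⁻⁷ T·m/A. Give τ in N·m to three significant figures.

τ ≈ 6.48×10⁻¹⁰ N·m

Dipole B is on the axis of dipole A, so B₁ there is axial: B₁ = (μ₀/4π)·2m₁/r³ along +z.
B₁ = 2(10⁻⁷)(0.00945)/(0.446)³ = 2.130×10⁻⁸ T.
τ = m₂ B₁ sinθ.
τ = (0.0985)(2.130×10⁻⁸)·sin18° = 6.484×10⁻¹⁰ N·m.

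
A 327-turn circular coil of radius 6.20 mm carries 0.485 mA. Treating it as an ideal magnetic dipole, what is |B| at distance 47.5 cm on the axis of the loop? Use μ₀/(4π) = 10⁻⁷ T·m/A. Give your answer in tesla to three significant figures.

B ≈ 3.57×10⁻¹¹ T

m = NIA = NIπa² = 327·(4.85×10⁻⁴)·π·(0.00620)² = 1.915×10⁻⁵ A·m².
On axis B = (μ₀/4π)·2m/r³.
B = 2·(10⁻⁷)·(1.915×10⁻⁵) / (0.475)³ = 3.574×10⁻¹¹ T.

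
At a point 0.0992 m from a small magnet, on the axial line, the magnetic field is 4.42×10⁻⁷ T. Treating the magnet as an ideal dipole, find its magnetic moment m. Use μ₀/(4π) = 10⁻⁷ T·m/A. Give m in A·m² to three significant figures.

On axis B = (μ₀/4π)·2m/r³, so m = Br³·4π/(μ₀·2).
m = (4.42×10⁻⁷)·(0.0992)³ / (2·10⁻⁷) = 0.002157 A·m².

m ≈ 0.00216 A·m²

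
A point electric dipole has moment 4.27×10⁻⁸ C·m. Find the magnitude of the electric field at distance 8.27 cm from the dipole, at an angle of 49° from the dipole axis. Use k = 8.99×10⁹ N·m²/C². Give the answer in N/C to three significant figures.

At angle θ the dipole field magnitude is E = (kp/r³)·√(1 + 3cos²θ).
kp/r³ = (8.99×10⁹)(4.27×10⁻⁸) / (0.0827)³ = 6.787×10⁵ N/C.
√(1 + 3cos²49°) = √(1 + 3·0.4304) = √2.2912 ≈ 1.5137.
E ≈ 6.787×10⁵ × 1.514 = 1.027×10⁶ N/C.

E ≈ 1.03×10⁶ N/C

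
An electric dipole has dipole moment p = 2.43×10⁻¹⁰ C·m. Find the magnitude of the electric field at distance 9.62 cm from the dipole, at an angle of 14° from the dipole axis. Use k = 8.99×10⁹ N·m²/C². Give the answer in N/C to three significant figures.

E ≈ 4800 N/C

At angle θ the dipole field magnitude is E = (kp/r³)·√(1 + 3cos²θ).
kp/r³ = (8.99×10⁹)(2.43×10⁻¹⁰) / (0.0962)³ = 2454 N/C.
√(1 + 3cos²14°) = √(1 + 3·0.9415) = √3.8244 ≈ 1.9556.
E ≈ 2454 × 1.956 = 4799 N/C.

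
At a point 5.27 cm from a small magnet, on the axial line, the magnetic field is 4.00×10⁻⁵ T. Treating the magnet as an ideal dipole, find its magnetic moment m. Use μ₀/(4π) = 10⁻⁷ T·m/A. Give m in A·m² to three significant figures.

m ≈ 0.0293 A·m²

On axis B = (μ₀/4π)·2m/r³, so m = Br³·4π/(μ₀·2).
m = (4.00×10⁻⁵)·(0.0527)³ / (2·10⁻⁷) = 0.02927 A·m².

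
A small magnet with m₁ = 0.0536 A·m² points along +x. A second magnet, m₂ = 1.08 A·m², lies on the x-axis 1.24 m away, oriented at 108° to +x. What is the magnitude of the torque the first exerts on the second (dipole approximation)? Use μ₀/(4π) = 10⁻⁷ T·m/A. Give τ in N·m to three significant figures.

τ ≈ 5.78×10⁻⁹ N·m

Dipole B is on the axis of dipole A, so B₁ there is axial: B₁ = (μ₀/4π)·2m₁/r³ along +x.
B₁ = 2(10⁻⁷)(0.0536)/(1.24)³ = 5.623×10⁻⁹ T.
τ = m₂ B₁ sinθ.
τ = (1.08)(5.623×10⁻⁹)·sin108° = 5.775×10⁻⁹ N·m.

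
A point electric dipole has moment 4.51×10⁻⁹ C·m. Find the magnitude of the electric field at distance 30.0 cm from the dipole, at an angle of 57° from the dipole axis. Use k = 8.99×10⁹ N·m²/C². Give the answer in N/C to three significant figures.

E ≈ 2060 N/C

At angle θ the dipole field magnitude is E = (kp/r³)·√(1 + 3cos²θ).
kp/r³ = (8.99×10⁹)(4.51×10⁻⁹) / (0.300)³ = 1502 N/C.
√(1 + 3cos²57°) = √(1 + 3·0.2966) = √1.8899 ≈ 1.3747.
E ≈ 1502 × 1.375 = 2064 N/C.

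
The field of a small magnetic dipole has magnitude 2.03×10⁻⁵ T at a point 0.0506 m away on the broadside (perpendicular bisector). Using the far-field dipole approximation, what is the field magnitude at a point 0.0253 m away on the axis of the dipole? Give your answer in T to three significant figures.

Dipole fields scale as 1/r³ in the far field.
The axial field is twice the equatorial field at the same r, so the geometry factor is 2/1.
B₂ = B₁ · (2/1) · (r₁/r₂)³ = 2.03×10⁻⁵ · 2 · (0.0506/0.0253)³.
(r₁/r₂)³ = (2)³ = 8.
B₂ ≈ 3.248×10⁻⁴ T.

B ≈ 3.25×10⁻⁴ T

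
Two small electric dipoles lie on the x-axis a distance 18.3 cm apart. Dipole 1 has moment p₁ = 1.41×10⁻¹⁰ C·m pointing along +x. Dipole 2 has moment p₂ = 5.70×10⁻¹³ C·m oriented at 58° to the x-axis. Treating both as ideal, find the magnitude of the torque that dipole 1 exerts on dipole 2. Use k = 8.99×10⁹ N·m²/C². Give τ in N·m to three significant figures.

The second dipole sits on the axis of the first, so the field there is axial: E₁ = 2kp₁/r³ along +x.
E₁ = 2(8.99×10⁹)(1.41×10⁻¹⁰)/(0.183)³ = 413.7 N/C.
Torque on the second dipole: τ = p₂ E₁ sinθ.
τ = (5.70×10⁻¹³)(413.7)·sin58° = 2.000×10⁻¹⁰ N·m.

τ ≈ 2.00×10⁻¹⁰ N·m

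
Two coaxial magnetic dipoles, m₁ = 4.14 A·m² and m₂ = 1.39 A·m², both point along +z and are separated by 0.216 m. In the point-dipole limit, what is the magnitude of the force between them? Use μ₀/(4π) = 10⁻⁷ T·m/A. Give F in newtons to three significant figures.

F ≈ 0.00159 N

On-axis B of dipole 1: B = (μ₀/4π)·2m₁/r³. Force on dipole 2: F = m₂·dB/dr.
dB/dr = −(μ₀/4π)·6m₁/r⁴, so |F| = (μ₀/4π)·6m₁m₂/r⁴.
F = 6(10⁻⁷)(4.14)(1.39)/(0.216)⁴ = 0.001586 N.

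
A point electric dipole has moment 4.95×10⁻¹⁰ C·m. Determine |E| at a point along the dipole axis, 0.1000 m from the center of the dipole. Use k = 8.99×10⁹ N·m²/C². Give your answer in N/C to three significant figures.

On the dipole axis E = 2kp/r³.
E = 2·(8.99×10⁹)(4.95×10⁻¹⁰) / (0.100)³ = 8900 N/C.

E ≈ 8900 N/C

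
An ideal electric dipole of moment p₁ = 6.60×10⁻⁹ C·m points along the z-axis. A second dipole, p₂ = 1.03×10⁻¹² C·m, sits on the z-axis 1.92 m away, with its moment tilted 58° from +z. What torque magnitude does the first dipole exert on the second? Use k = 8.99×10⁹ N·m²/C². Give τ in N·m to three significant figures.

τ ≈ 1.46×10⁻¹¹ N·m

The second dipole sits on the axis of the first, so the field there is axial: E₁ = 2kp₁/r³ along +z.
E₁ = 2(8.99×10⁹)(6.60×10⁻⁹)/(1.92)³ = 16.77 N/C.
Torque on the second dipole: τ = p₂ E₁ sinθ.
τ = (1.03×10⁻¹²)(16.77)·sin58° = 1.464×10⁻¹¹ N·m.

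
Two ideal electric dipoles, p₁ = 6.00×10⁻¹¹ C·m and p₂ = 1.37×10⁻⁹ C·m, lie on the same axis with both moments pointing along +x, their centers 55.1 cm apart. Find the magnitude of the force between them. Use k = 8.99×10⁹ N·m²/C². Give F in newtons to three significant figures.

F ≈ 4.81×10⁻⁸ N

On-axis field of dipole 1 at distance r: E = 2kp₁/r³. Force on dipole 2 is F = p₂·dE/dr (gradient along axis).
dE/dr = −6kp₁/r⁴, so |F| = 6kp₁p₂/r⁴ (attractive for aligned moments).
F = 6(8.99×10⁹)(6.00×10⁻¹¹)(1.37×10⁻⁹)/(0.551)⁴ = 4.810×10⁻⁸ N.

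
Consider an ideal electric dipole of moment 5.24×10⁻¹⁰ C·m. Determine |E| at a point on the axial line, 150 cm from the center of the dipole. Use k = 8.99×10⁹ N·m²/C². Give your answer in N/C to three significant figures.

E ≈ 2.79 N/C

On the dipole axis E = 2kp/r³.
E = 2·(8.99×10⁹)(5.24×10⁻¹⁰) / (1.50)³ = 2.792 N/C.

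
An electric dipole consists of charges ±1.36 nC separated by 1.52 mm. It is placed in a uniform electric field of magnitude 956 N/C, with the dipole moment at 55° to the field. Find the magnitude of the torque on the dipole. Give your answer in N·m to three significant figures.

τ ≈ 1.62×10⁻⁹ N·m

Dipole moment p = qd = (1.36×10⁻⁹ C)(0.00152 m) = 2.067×10⁻¹² C·m.
Torque on an electric dipole: τ = pE sinθ.
τ = (2.067×10⁻¹²)(956)·sin55° = 1.619×10⁻⁹ N·m.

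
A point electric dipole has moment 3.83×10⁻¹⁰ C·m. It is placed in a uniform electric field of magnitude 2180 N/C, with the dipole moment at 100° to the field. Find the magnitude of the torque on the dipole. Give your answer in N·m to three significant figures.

Torque on an electric dipole: τ = pE sinθ.
τ = (3.83×10⁻¹⁰)(2180)·sin100° = 8.223×10⁻⁷ N·m.

τ ≈ 8.22×10⁻⁷ N·m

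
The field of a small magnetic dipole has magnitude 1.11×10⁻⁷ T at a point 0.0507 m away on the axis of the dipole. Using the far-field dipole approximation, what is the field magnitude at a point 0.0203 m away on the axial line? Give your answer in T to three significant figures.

Dipole fields scale as 1/r³ in the far field; the geometry is the same at both points.
B₂ = B₁ · (r₁/r₂)³ = 1.11×10⁻⁷ · (0.0507/0.0203)³.
(r₁/r₂)³ = (2.498)³ = 15.58.
B₂ ≈ 1.729×10⁻⁶ T.

B ≈ 1.73×10⁻⁶ T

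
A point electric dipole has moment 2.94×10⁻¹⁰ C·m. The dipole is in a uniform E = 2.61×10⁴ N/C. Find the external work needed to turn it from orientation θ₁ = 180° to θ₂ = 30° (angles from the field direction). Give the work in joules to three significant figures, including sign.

W_ext = ΔU = U(θ₂) − U(θ₁) = −pE cosθ₂ − (−pE cosθ₁) = pE(cosθ₁ − cosθ₂).
W = (2.94×10⁻¹⁰)(2.61×10⁴)·(cos180° − cos30°) = (7.673×10⁻⁶)·(-1.8660) = -1.432×10⁻⁵ J.

W ≈ -1.43×10⁻⁵ J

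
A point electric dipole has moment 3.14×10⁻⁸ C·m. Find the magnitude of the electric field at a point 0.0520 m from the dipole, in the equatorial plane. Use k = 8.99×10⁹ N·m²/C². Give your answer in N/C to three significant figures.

E ≈ 2.01×10⁶ N/C

In the equatorial plane E = kp/r³.
E = (8.99×10⁹)(3.14×10⁻⁸) / (0.0520)³ = 2.008×10⁶ N/C.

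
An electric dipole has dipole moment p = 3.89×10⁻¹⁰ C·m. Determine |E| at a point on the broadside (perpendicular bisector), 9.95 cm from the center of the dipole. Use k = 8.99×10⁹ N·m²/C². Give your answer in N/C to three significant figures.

In the equatorial plane E = kp/r³.
E = (8.99×10⁹)(3.89×10⁻¹⁰) / (0.0995)³ = 3550 N/C.

E ≈ 3550 N/C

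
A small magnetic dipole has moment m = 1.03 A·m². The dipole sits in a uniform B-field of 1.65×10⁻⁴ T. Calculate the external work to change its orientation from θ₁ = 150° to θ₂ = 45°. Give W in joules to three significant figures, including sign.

W ≈ -2.67×10⁻⁴ J

W_ext = ΔU = −mB cosθ₂ + mB cosθ₁ = mB(cosθ₁ − cosθ₂).
W = (1.03)(1.65×10⁻⁴)·(cos150° − cos45°) = (1.700×10⁻⁴)·(-1.5731) = -2.674×10⁻⁴ J.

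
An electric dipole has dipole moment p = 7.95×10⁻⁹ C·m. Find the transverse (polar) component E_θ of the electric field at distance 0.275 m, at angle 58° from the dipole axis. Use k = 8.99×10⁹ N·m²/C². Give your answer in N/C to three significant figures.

E_θ ≈ 2910 N/C

For a dipole, E_θ = (kp sinθ)/r³.
kp/r³ = (8.99×10⁹)(7.95×10⁻⁹)/(0.275)³ = 3437 N/C.
E_θ = 3437·sin58° = 2914 N/C.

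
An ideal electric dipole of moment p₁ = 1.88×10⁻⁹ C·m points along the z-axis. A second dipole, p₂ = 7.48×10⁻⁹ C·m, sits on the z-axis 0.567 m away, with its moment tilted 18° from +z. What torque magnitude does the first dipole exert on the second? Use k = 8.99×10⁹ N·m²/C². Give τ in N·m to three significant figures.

τ ≈ 4.29×10⁻⁷ N·m

The second dipole sits on the axis of the first, so the field there is axial: E₁ = 2kp₁/r³ along +z.
E₁ = 2(8.99×10⁹)(1.88×10⁻⁹)/(0.567)³ = 185.4 N/C.
Torque on the second dipole: τ = p₂ E₁ sinθ.
τ = (7.48×10⁻⁹)(185.4)·sin18° = 4.286×10⁻⁷ N·m.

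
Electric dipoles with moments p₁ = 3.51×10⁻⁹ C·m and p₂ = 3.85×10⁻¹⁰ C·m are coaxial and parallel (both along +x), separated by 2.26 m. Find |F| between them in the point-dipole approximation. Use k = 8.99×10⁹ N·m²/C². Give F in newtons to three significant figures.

On-axis field of dipole 1 at distance r: E = 2kp₁/r³. Force on dipole 2 is F = p₂·dE/dr (gradient along axis).
dE/dr = −6kp₁/r⁴, so |F| = 6kp₁p₂/r⁴ (attractive for aligned moments).
F = 6(8.99×10⁹)(3.51×10⁻⁹)(3.85×10⁻¹⁰)/(2.26)⁴ = 2.794×10⁻⁹ N.

F ≈ 2.79×10⁻⁹ N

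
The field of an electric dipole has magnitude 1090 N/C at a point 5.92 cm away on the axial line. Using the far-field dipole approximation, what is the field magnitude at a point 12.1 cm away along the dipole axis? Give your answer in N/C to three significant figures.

E ≈ 128 N/C

Dipole fields scale as 1/r³ in the far field; the geometry is the same at both points.
E₂ = E₁ · (r₁/r₂)³ = 1090 · (5.92/12.1)³.
(r₁/r₂)³ = (0.4893)³ = 0.1171.
E₂ ≈ 127.7 N/C.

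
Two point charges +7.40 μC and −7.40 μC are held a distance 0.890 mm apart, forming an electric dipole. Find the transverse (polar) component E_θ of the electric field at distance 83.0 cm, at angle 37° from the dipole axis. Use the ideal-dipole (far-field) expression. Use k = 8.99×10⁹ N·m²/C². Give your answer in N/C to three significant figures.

Dipole moment p = qd = (7.40×10⁻⁶ C)(8.90×10⁻⁴ m) = 6.586×10⁻⁹ C·m.
For a dipole, E_θ = (kp sinθ)/r³.
kp/r³ = (8.99×10⁹)(6.586×10⁻⁹)/(0.830)³ = 103.5 N/C.
E_θ = 103.5·sin37° = 62.32 N/C.

E_θ ≈ 62.3 N/C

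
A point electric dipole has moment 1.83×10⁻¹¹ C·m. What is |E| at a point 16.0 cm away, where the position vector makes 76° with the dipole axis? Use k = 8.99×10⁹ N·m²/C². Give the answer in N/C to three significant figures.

E ≈ 43.5 N/C

At angle θ the dipole field magnitude is E = (kp/r³)·√(1 + 3cos²θ).
kp/r³ = (8.99×10⁹)(1.83×10⁻¹¹) / (0.160)³ = 40.17 N/C.
√(1 + 3cos²76°) = √(1 + 3·0.0585) = √1.1756 ≈ 1.0842.
E ≈ 40.17 × 1.084 = 43.55 N/C.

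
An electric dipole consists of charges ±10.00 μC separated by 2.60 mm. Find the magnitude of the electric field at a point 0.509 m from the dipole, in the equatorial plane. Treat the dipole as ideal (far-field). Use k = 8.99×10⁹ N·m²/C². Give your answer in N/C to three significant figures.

Dipole moment p = qd = (1.00×10⁻⁵ C)(0.00260 m) = 2.60×10⁻⁸ C·m.
In the equatorial plane E = kp/r³.
E = (8.99×10⁹)(2.60×10⁻⁸) / (0.509)³ = 1772 N/C.

E ≈ 1770 N/C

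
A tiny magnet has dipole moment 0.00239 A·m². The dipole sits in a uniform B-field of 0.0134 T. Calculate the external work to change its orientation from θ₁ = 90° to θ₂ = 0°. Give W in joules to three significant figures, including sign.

W ≈ -3.20×10⁻⁵ J

W_ext = ΔU = −mB cosθ₂ + mB cosθ₁ = mB(cosθ₁ − cosθ₂).
W = (0.00239)(0.0134)·(cos90° − cos0°) = (3.203×10⁻⁵)·(-1.0000) = -3.203×10⁻⁵ J.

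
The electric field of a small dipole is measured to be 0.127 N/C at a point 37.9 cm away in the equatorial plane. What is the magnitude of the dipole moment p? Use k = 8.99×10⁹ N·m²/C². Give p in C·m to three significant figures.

p ≈ 7.69×10⁻¹³ C·m

In the equatorial plane E = kp/r³, so p = Er³/(k).
p = (0.127)·(0.379)³ / (8.99×10⁹) = 7.691×10⁻¹³ C·m.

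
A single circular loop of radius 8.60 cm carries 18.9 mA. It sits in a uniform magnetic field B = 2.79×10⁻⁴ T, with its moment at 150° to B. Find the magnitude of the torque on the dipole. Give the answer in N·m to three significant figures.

τ ≈ 6.13×10⁻⁸ N·m

Magnetic moment m = IA = Iπa² = (0.0189)·π·(0.0860)² = 4.391×10⁻⁴ A·m².
Torque on a magnetic dipole: τ = mB sinθ.
τ = (4.391×10⁻⁴)(2.79×10⁻⁴)·sin150° = 6.125×10⁻⁸ N·m.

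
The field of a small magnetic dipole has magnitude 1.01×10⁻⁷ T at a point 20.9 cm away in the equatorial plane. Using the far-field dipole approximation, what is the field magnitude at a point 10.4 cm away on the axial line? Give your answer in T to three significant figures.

Dipole fields scale as 1/r³ in the far field.
The axial field is twice the equatorial field at the same r, so the geometry factor is 2/1.
B₂ = B₁ · (2/1) · (r₁/r₂)³ = 1.01×10⁻⁷ · 2 · (20.9/10.4)³.
(r₁/r₂)³ = (2.01)³ = 8.116.
B₂ ≈ 1.639×10⁻⁶ T.

B ≈ 1.64×10⁻⁶ T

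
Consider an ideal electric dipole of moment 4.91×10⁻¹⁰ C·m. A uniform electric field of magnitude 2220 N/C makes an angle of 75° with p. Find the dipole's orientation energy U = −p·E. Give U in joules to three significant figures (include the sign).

U = −p·E = −pE cosθ.
U = −(4.91×10⁻¹⁰)(2220)·cos75° = -2.821×10⁻⁷ J.

U ≈ -2.82×10⁻⁷ J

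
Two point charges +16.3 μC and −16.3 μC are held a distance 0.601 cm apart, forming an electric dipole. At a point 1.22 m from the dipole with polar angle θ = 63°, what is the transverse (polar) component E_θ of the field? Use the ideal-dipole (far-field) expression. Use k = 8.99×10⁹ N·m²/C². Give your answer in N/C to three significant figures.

E_θ ≈ 432 N/C

Dipole moment p = qd = (1.63×10⁻⁵ C)(0.00601 m) = 9.796×10⁻⁸ C·m.
For a dipole, E_θ = (kp sinθ)/r³.
kp/r³ = (8.99×10⁹)(9.796×10⁻⁸)/(1.22)³ = 485.0 N/C.
E_θ = 485.0·sin63° = 432.1 N/C.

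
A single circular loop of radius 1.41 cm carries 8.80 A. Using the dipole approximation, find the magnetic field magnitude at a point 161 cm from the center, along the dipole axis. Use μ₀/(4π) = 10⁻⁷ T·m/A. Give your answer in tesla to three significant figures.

Magnetic moment m = IA = Iπa² = (8.80)·π·(0.0141)² = 0.005496 A·m².
On axis B = (μ₀/4π)·2m/r³.
B = 2·(10⁻⁷)·(0.005496) / (1.61)³ = 2.634×10⁻¹⁰ T.

B ≈ 2.63×10⁻¹⁰ T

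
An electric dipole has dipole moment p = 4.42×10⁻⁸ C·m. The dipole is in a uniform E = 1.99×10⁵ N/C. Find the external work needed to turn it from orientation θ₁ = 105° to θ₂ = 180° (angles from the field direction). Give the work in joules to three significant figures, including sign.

W ≈ 0.00652 J

W_ext = ΔU = U(θ₂) − U(θ₁) = −pE cosθ₂ − (−pE cosθ₁) = pE(cosθ₁ − cosθ₂).
W = (4.42×10⁻⁸)(1.99×10⁵)·(cos105° − cos180°) = (0.008796)·(+0.7412) = 0.006519 J.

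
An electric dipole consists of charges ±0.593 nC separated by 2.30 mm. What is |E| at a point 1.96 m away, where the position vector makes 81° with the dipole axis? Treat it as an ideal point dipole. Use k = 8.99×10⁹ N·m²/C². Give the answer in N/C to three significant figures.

E ≈ 0.00169 N/C

Dipole moment p = qd = (5.93×10⁻¹⁰ C)(0.00230 m) = 1.364×10⁻¹² C·m.
At angle θ the dipole field magnitude is E = (kp/r³)·√(1 + 3cos²θ).
kp/r³ = (8.99×10⁹)(1.364×10⁻¹²) / (1.96)³ = 0.001629 N/C.
√(1 + 3cos²81°) = √(1 + 3·0.0245) = √1.0734 ≈ 1.0361.
E ≈ 0.001629 × 1.036 = 0.001687 N/C.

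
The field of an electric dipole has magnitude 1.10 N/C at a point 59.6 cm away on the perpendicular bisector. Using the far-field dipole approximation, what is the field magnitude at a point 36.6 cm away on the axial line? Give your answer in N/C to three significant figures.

E ≈ 9.50 N/C

Dipole fields scale as 1/r³ in the far field.
The axial field is twice the equatorial field at the same r, so the geometry factor is 2/1.
E₂ = E₁ · (2/1) · (r₁/r₂)³ = 1.10 · 2 · (59.6/36.6)³.
(r₁/r₂)³ = (1.628)³ = 4.318.
E₂ ≈ 9.500 N/C.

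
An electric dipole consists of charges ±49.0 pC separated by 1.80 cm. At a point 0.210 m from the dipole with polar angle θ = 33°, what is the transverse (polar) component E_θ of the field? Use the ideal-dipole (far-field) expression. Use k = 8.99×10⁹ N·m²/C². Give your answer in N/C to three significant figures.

Dipole moment p = qd = (4.90×10⁻¹¹ C)(0.0180 m) = 8.82×10⁻¹³ C·m.
For a dipole, E_θ = (kp sinθ)/r³.
kp/r³ = (8.99×10⁹)(8.82×10⁻¹³)/(0.210)³ = 0.8562 N/C.
E_θ = 0.8562·sin33° = 0.4663 N/C.

E_θ ≈ 0.466 N/C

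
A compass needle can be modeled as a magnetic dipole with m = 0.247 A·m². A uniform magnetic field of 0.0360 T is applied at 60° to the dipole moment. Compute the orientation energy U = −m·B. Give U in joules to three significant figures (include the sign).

U = −m·B = −mB cosθ.
U = −(0.247)(0.0360)·cos60° = -0.004446 J.

U ≈ -0.00445 J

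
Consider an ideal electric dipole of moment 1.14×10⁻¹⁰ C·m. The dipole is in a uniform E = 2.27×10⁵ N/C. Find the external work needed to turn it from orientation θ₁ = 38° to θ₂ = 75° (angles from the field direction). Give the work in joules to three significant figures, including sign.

W_ext = ΔU = U(θ₂) − U(θ₁) = −pE cosθ₂ − (−pE cosθ₁) = pE(cosθ₁ − cosθ₂).
W = (1.14×10⁻¹⁰)(2.27×10⁵)·(cos38° − cos75°) = (2.588×10⁻⁵)·(+0.5292) = 1.369×10⁻⁵ J.

W ≈ 1.37×10⁻⁵ J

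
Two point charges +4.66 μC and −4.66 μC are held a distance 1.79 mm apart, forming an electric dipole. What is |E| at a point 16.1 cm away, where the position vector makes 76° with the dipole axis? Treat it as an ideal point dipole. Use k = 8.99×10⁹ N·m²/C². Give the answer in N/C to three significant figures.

E ≈ 1.95×10⁴ N/C

Dipole moment p = qd = (4.66×10⁻⁶ C)(0.00179 m) = 8.341×10⁻⁹ C·m.
At angle θ the dipole field magnitude is E = (kp/r³)·√(1 + 3cos²θ).
kp/r³ = (8.99×10⁹)(8.341×10⁻⁹) / (0.161)³ = 1.797×10⁴ N/C.
√(1 + 3cos²76°) = √(1 + 3·0.0585) = √1.1756 ≈ 1.0842.
E ≈ 1.797×10⁴ × 1.084 = 1.948×10⁴ N/C.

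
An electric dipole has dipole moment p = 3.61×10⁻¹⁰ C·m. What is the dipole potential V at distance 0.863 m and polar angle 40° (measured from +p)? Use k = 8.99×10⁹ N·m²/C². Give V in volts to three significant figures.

The dipole potential is V = kp cosθ / r².
V = (8.99×10⁹)(3.61×10⁻¹⁰)·cos40° / (0.863)² = 3.338 V.

V ≈ 3.34 V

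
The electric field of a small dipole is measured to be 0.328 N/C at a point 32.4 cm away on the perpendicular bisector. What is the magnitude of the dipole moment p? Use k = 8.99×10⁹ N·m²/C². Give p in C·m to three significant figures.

p ≈ 1.24×10⁻¹² C·m

In the equatorial plane E = kp/r³, so p = Er³/(k).
p = (0.328)·(0.324)³ / (8.99×10⁹) = 1.241×10⁻¹² C·m.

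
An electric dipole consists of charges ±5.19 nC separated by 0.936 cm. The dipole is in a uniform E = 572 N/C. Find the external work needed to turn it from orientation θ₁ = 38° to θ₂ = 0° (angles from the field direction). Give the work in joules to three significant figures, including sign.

W ≈ -5.89×10⁻⁹ J

Dipole moment p = qd = (5.19×10⁻⁹ C)(0.00936 m) = 4.858×10⁻¹¹ C·m.
W_ext = ΔU = U(θ₂) − U(θ₁) = −pE cosθ₂ − (−pE cosθ₁) = pE(cosθ₁ − cosθ₂).
W = (4.858×10⁻¹¹)(572)·(cos38° − cos0°) = (2.779×10⁻⁸)·(-0.2120) = -5.891×10⁻⁹ J.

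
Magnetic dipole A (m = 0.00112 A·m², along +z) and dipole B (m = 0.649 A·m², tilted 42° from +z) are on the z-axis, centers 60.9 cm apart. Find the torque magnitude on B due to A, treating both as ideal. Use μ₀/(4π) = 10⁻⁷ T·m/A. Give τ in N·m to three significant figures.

Dipole B is on the axis of dipole A, so B₁ there is axial: B₁ = (μ₀/4π)·2m₁/r³ along +z.
B₁ = 2(10⁻⁷)(0.00112)/(0.609)³ = 9.917×10⁻¹⁰ T.
τ = m₂ B₁ sinθ.
τ = (0.649)(9.917×10⁻¹⁰)·sin42° = 4.307×10⁻¹⁰ N·m.

τ ≈ 4.31×10⁻¹⁰ N·m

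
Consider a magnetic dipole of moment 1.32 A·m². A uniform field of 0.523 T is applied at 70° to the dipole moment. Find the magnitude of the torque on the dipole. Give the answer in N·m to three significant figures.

Torque on a magnetic dipole: τ = mB sinθ.
τ = (1.32)(0.523)·sin70° = 0.6487 N·m.

τ ≈ 0.649 N·m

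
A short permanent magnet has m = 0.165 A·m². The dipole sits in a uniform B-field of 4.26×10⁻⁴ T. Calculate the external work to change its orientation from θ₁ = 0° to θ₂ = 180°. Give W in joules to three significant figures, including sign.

W ≈ 1.41×10⁻⁴ J

W_ext = ΔU = −mB cosθ₂ + mB cosθ₁ = mB(cosθ₁ − cosθ₂).
W = (0.165)(4.26×10⁻⁴)·(cos0° − cos180°) = (7.029×10⁻⁵)·(+2.0000) = 1.406×10⁻⁴ J.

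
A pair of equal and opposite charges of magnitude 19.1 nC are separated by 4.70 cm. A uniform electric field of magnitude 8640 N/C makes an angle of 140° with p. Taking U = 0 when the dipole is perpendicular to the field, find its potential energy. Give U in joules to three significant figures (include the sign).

Dipole moment p = qd = (1.91×10⁻⁸ C)(0.0470 m) = 8.977×10⁻¹⁰ C·m.
U = −p·E = −pE cosθ.
U = −(8.977×10⁻¹⁰)(8640)·cos140° = 5.942×10⁻⁶ J.

U ≈ 5.94×10⁻⁶ J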